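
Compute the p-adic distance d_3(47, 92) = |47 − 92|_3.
d_3(47, 92) = 1/9

Step 1 — x − y = 47 − 92 = -45. Step 2 — v_3(-45) = 2 (factor: -45 = −(3^2 · 5); the sign does not affect v_p). Step 3 — |x − y|_3 = 3^{-2} = 1/9.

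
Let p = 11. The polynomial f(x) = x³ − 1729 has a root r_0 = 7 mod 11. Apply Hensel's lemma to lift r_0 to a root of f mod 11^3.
r_2 = 1261 (mod 1331)

Hensel: r_{i+1} = r_i − f(r_i)/f′(r_i) mod 11^{i+2}, where f′(x) = 3x². Iterate:
  r_0 = 7 (mod 11)
  r_1 = 51 (mod 121)
  r_2 = 1261 (mod 1331)
Final: r = 1261 with f(r) ≡ 0 mod 11^3.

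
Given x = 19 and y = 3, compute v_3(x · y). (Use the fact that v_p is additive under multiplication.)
v_3(57) = 1

v_p(x) = 0 (factor: 19 = 3^0 · 19); v_p(y) = 1 (factor: 3 = 3^1 · 1). Additivity: v_p(xy) = v_p(x) + v_p(y) = 0 + 1 = 1. (Direct check: xy = 57 = 3^1 · (19).)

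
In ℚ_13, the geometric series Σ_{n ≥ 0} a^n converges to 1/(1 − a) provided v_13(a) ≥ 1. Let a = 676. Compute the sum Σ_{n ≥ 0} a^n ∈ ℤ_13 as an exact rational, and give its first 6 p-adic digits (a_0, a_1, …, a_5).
Σ a^n = 1/(1 − a) = -1/675;  first 6 digits = (1, 0, 4, 0, 3, 1)

v_13(a) = 2 ≥ 1, so the series converges in ℤ_13 to 1/(1 − a) = 1/(1 − 676) = -1/675. Expand this rational in ℤ_13: compute digits iteratively via d_i = x_i mod 13, x_{i+1} = (x_i − d_i)/13. The first 6 digits are (1, 0, 4, 0, 3, 1).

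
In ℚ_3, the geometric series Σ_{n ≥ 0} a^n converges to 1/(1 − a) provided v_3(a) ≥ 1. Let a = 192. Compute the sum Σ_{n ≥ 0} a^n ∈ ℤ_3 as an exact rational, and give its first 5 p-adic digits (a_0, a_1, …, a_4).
Σ a^n = 1/(1 − a) = -1/191;  first 5 digits = (1, 1, 1, 2, 2)

v_3(a) = 1 ≥ 1, so the series converges in ℤ_3 to 1/(1 − a) = 1/(1 − 192) = -1/191. Expand this rational in ℤ_3: compute digits iteratively via d_i = x_i mod 3, x_{i+1} = (x_i − d_i)/3. The first 5 digits are (1, 1, 1, 2, 2).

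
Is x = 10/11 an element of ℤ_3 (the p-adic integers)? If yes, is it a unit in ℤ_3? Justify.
x ∈ ℤ_3^× (unit); v_3(x) = 0

ℤ_3 = {x ∈ ℚ_3 : v_3(x) ≥ 0} and ℤ_3^× = {x ∈ ℤ_3 : v_3(x) = 0}. Here v_3(10/11) = v_3(num) − v_3(den) = 0; compare against these criteria.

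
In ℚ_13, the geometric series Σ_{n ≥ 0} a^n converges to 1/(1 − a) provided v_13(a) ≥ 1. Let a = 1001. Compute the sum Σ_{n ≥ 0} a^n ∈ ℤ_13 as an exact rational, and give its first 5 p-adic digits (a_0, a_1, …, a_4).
Σ a^n = 1/(1 − a) = -1/1000;  first 5 digits = (1, 12, 6, 0, 2)

v_13(a) = 1 ≥ 1, so the series converges in ℤ_13 to 1/(1 − a) = 1/(1 − 1001) = -1/1000. Expand this rational in ℤ_13: compute digits iteratively via d_i = x_i mod 13, x_{i+1} = (x_i − d_i)/13. The first 5 digits are (1, 12, 6, 0, 2).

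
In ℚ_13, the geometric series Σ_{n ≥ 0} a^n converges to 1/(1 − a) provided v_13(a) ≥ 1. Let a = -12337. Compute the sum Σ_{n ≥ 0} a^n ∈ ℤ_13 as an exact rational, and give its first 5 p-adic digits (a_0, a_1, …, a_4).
Σ a^n = 1/(1 − a) = 1/12338;  first 5 digits = (1, 0, 5, 7, 11)

v_13(a) = 2 ≥ 1, so the series converges in ℤ_13 to 1/(1 − a) = 1/(1 − (-12337)) = 1/12338. Expand this rational in ℤ_13: compute digits iteratively via d_i = x_i mod 13, x_{i+1} = (x_i − d_i)/13. The first 5 digits are (1, 0, 5, 7, 11).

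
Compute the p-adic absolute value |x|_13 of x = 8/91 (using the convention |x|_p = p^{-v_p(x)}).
|8/91|_13 = 13

Step 1 — compute v_13(x) by factoring powers of 13 out of the numerator and denominator: v_13(8/91) = -1. Step 2 — apply |x|_p = p^{-v_p(x)} = 13^{1} = 13.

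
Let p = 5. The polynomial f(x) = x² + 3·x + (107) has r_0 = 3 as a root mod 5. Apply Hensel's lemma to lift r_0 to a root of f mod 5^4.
r_3 = 128 (mod 625)

Hensel: r_{i+1} = r_i − f(r_i)·(f′(r_i))^{-1} mod 5^{i+2}, f′(x) = 2x + 3. Iterate:
  r_0 = 3 (mod 5)
  r_1 = 3 (mod 25)
  r_2 = 3 (mod 125)
  r_3 = 128 (mod 625)
Final: r = 128 satisfies f(r) ≡ 0 mod 5^4.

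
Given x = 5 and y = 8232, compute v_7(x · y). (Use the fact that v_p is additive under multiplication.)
v_7(41160) = 3

v_p(x) = 0 (factor: 5 = 7^0 · 5); v_p(y) = 3 (factor: 8232 = 7^3 · 24). Additivity: v_p(xy) = v_p(x) + v_p(y) = 0 + 3 = 3. (Direct check: xy = 41160 = 7^3 · (120).)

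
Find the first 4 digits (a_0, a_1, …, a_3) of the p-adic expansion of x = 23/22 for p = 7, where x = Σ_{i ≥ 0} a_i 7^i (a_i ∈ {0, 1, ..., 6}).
(a_0, …, a_3) = (2, 4, 1, 2)

v_7(23/22) = 0 (numerator and denominator both coprime to 7), so x ∈ ℤ_7^×. Compute digits iteratively via a_i = x_i mod 7, x_{i+1} = (x_i − a_i)/7, with x_0 = x:
  x_0 = 23/22;  a_0 = 2;  x_1 = (x_0 − 2)/7 = -3/22
  x_1 = -3/22;  a_1 = 4;  x_2 = (x_1 − 4)/7 = -13/22
  x_2 = -13/22;  a_2 = 1;  x_3 = (x_2 − 1)/7 = -5/22
  x_3 = -5/22;  a_3 = 2;  x_4 = (x_3 − 2)/7 = -7/22
Digits: (2, 4, 1, 2).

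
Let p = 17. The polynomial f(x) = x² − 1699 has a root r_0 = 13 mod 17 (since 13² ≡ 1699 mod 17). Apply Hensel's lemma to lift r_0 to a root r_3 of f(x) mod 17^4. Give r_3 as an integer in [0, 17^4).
r_3 = 59428 (mod 83521)

Hensel's recurrence: r_{i+1} = r_i − f(r_i)·(f′(r_i))^{-1} mod 17^{i+2}, with f′(x) = 2x. Iterate:
  r_0 = 13 (mod 17)
  r_1 = 183 (mod 289)
  r_2 = 472 (mod 4913)
  r_3 = 59428 (mod 83521)
Final: r_3 = 59428, and one checks f(r_3) ≡ 0 mod 17^4.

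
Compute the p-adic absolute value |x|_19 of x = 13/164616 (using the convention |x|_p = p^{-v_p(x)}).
|13/164616|_19 = 6859

Step 1 — compute v_19(x) by factoring powers of 19 out of the numerator and denominator: v_19(13/164616) = -3. Step 2 — apply |x|_p = p^{-v_p(x)} = 19^{3} = 6859.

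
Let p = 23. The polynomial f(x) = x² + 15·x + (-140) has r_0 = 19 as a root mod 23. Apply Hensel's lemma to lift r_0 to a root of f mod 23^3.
r_2 = 1307 (mod 12167)

Hensel: r_{i+1} = r_i − f(r_i)·(f′(r_i))^{-1} mod 23^{i+2}, f′(x) = 2x + 15. Iterate:
  r_0 = 19 (mod 23)
  r_1 = 249 (mod 529)
  r_2 = 1307 (mod 12167)
Final: r = 1307 satisfies f(r) ≡ 0 mod 23^3.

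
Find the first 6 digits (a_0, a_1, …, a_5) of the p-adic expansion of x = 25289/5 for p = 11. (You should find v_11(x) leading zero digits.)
(a_0, …, a_5) = (0, 0, 0, 6, 2, 2)

v_11(25289/5) = 3, so a_0 = ... = a_2 = 0. Factor out: x = 11^3 · u with u = 19/5 a unit in ℤ_11. Expand u iteratively via a_{v+i} = u_i mod 11, u_{i+1} = (u_i − a_{v+i})/11:
  u_0 = 19/5;  a_3 = 6;  u_1 = (u_0 − 6)/11 = -1/5
  u_1 = -1/5;  a_4 = 2;  u_2 = (u_1 − 2)/11 = -1/5
  u_2 = -1/5;  a_5 = 2;  u_3 = (u_2 − 2)/11 = -1/5
Digits: (0, 0, 0, 6, 2, 2).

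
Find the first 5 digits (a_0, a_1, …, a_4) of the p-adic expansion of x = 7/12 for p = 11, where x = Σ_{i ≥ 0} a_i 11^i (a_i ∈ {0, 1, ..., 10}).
(a_0, …, a_4) = (7, 4, 6, 4, 6)

v_11(7/12) = 0 (numerator and denominator both coprime to 11), so x ∈ ℤ_11^×. Compute digits iteratively via a_i = x_i mod 11, x_{i+1} = (x_i − a_i)/11, with x_0 = x:
  x_0 = 7/12;  a_0 = 7;  x_1 = (x_0 − 7)/11 = -7/12
  x_1 = -7/12;  a_1 = 4;  x_2 = (x_1 − 4)/11 = -5/12
  x_2 = -5/12;  a_2 = 6;  x_3 = (x_2 − 6)/11 = -7/12
  x_3 = -7/12;  a_3 = 4;  x_4 = (x_3 − 4)/11 = -5/12
  x_4 = -5/12;  a_4 = 6;  x_5 = (x_4 − 6)/11 = -7/12
Digits: (7, 4, 6, 4, 6).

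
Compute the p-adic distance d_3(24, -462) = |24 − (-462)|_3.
d_3(24, -462) = 1/243

Step 1 — x − y = 24 − (-462) = 486. Step 2 — v_3(486) = 5 (factor: 486 = (3^5 · 2); the sign does not affect v_p). Step 3 — |x − y|_3 = 3^{-5} = 1/243.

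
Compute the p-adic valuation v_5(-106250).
v_5(-106250) = 5

v_5(n) is the largest exponent k such that 5^k divides n. Factor out: -106250 = -5^5 · 34. (Sign doesn't affect v_p.) So v_5(-106250) = 5.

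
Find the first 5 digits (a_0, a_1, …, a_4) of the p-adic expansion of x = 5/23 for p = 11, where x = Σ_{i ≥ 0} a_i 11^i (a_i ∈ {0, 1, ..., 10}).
(a_0, …, a_4) = (5, 1, 8, 5, 10)

v_11(5/23) = 0 (numerator and denominator both coprime to 11), so x ∈ ℤ_11^×. Compute digits iteratively via a_i = x_i mod 11, x_{i+1} = (x_i − a_i)/11, with x_0 = x:
  x_0 = 5/23;  a_0 = 5;  x_1 = (x_0 − 5)/11 = -10/23
  x_1 = -10/23;  a_1 = 1;  x_2 = (x_1 − 1)/11 = -3/23
  x_2 = -3/23;  a_2 = 8;  x_3 = (x_2 − 8)/11 = -17/23
  x_3 = -17/23;  a_3 = 5;  x_4 = (x_3 − 5)/11 = -12/23
  x_4 = -12/23;  a_4 = 10;  x_5 = (x_4 − 10)/11 = -22/23
Digits: (5, 1, 8, 5, 10).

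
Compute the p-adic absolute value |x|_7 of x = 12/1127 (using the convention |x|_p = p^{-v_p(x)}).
|12/1127|_7 = 49

Step 1 — compute v_7(x) by factoring powers of 7 out of the numerator and denominator: v_7(12/1127) = -2. Step 2 — apply |x|_p = p^{-v_p(x)} = 7^{2} = 49.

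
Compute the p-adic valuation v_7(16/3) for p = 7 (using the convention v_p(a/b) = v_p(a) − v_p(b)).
v_7(16/3) = 0

Factor powers of 7 from the numerator and denominator of the reduced fraction: 16 = 7^0 · 16 and 3 = 7^0 · 3. Apply v_p(a/b) = v_p(a) − v_p(b): v_7(16/3) = 0 − 0 = 0.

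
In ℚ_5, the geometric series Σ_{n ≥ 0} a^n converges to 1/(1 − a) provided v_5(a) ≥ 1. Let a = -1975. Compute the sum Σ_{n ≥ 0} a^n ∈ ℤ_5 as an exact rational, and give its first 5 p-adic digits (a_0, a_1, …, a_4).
Σ a^n = 1/(1 − a) = 1/1976;  first 5 digits = (1, 0, 1, 4, 2)

v_5(a) = 2 ≥ 1, so the series converges in ℤ_5 to 1/(1 − a) = 1/(1 − (-1975)) = 1/1976. Expand this rational in ℤ_5: compute digits iteratively via d_i = x_i mod 5, x_{i+1} = (x_i − d_i)/5. The first 5 digits are (1, 0, 1, 4, 2).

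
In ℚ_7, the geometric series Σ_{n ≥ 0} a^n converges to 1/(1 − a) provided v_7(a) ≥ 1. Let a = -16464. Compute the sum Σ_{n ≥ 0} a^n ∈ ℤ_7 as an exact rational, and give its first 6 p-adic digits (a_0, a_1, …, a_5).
Σ a^n = 1/(1 − a) = 1/16465;  first 6 digits = (1, 0, 0, 1, 0, 6)

v_7(a) = 3 ≥ 1, so the series converges in ℤ_7 to 1/(1 − a) = 1/(1 − (-16464)) = 1/16465. Expand this rational in ℤ_7: compute digits iteratively via d_i = x_i mod 7, x_{i+1} = (x_i − d_i)/7. The first 6 digits are (1, 0, 0, 1, 0, 6).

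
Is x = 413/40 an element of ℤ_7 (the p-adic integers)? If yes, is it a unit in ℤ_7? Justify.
x ∈ ℤ_7 but not a unit; v_7(x) = 1 > 0

ℤ_7 = {x ∈ ℚ_7 : v_7(x) ≥ 0} and ℤ_7^× = {x ∈ ℤ_7 : v_7(x) = 0}. Here v_7(413/40) = v_7(num) − v_7(den) = 1; compare against these criteria.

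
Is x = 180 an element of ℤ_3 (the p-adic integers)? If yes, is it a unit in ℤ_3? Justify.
x ∈ ℤ_3 but not a unit; v_3(x) = 2 > 0

ℤ_3 = {x ∈ ℚ_3 : v_3(x) ≥ 0} and ℤ_3^× = {x ∈ ℤ_3 : v_3(x) = 0}. Here v_3(180) = v_3(num) − v_3(den) = 2; compare against these criteria.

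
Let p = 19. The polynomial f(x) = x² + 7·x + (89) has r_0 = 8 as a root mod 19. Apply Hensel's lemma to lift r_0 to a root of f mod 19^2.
r_1 = 46 (mod 361)

Hensel: r_{i+1} = r_i − f(r_i)·(f′(r_i))^{-1} mod 19^{i+2}, f′(x) = 2x + 7. Iterate:
  r_0 = 8 (mod 19)
  r_1 = 46 (mod 361)
Final: r = 46 satisfies f(r) ≡ 0 mod 19^2.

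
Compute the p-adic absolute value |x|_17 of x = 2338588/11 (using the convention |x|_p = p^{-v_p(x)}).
|2338588/11|_17 = 1/83521

Step 1 — compute v_17(x) by factoring powers of 17 out of the numerator and denominator: v_17(2338588/11) = 4. Step 2 — apply |x|_p = p^{-v_p(x)} = 17^{-4} = 1/83521.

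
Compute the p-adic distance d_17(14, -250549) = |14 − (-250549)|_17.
d_17(14, -250549) = 1/83521

Step 1 — x − y = 14 − (-250549) = 250563. Step 2 — v_17(250563) = 4 (factor: 250563 = (17^4 · 3); the sign does not affect v_p). Step 3 — |x − y|_17 = 17^{-4} = 1/83521.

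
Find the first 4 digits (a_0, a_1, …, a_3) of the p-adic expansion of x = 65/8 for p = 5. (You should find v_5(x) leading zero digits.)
(a_0, …, a_3) = (0, 1, 2, 4)

v_5(65/8) = 1, so a_0 = ... = a_0 = 0. Factor out: x = 5^1 · u with u = 13/8 a unit in ℤ_5. Expand u iteratively via a_{v+i} = u_i mod 5, u_{i+1} = (u_i − a_{v+i})/5:
  u_0 = 13/8;  a_1 = 1;  u_1 = (u_0 − 1)/5 = 1/8
  u_1 = 1/8;  a_2 = 2;  u_2 = (u_1 − 2)/5 = -3/8
  u_2 = -3/8;  a_3 = 4;  u_3 = (u_2 − 4)/5 = -7/8
Digits: (0, 1, 2, 4).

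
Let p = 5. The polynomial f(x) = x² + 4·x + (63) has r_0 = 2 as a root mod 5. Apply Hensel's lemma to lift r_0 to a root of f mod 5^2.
r_1 = 2 (mod 25)

Hensel: r_{i+1} = r_i − f(r_i)·(f′(r_i))^{-1} mod 5^{i+2}, f′(x) = 2x + 4. Iterate:
  r_0 = 2 (mod 5)
  r_1 = 2 (mod 25)
Final: r = 2 satisfies f(r) ≡ 0 mod 5^2.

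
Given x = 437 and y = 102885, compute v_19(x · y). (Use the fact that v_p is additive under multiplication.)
v_19(44960745) = 4

v_p(x) = 1 (factor: 437 = 19^1 · 23); v_p(y) = 3 (factor: 102885 = 19^3 · 15). Additivity: v_p(xy) = v_p(x) + v_p(y) = 1 + 3 = 4. (Direct check: xy = 44960745 = 19^4 · (345).)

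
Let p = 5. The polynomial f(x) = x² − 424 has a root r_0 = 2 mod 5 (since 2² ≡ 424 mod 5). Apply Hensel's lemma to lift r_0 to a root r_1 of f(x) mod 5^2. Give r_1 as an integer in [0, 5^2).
r_1 = 7 (mod 25)

Hensel's recurrence: r_{i+1} = r_i − f(r_i)·(f′(r_i))^{-1} mod 5^{i+2}, with f′(x) = 2x. Iterate:
  r_0 = 2 (mod 5)
  r_1 = 7 (mod 25)
Final: r_1 = 7, and one checks f(r_1) ≡ 0 mod 5^2.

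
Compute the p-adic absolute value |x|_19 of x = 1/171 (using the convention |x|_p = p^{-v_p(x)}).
|1/171|_19 = 19

Step 1 — compute v_19(x) by factoring powers of 19 out of the numerator and denominator: v_19(1/171) = -1. Step 2 — apply |x|_p = p^{-v_p(x)} = 19^{1} = 19.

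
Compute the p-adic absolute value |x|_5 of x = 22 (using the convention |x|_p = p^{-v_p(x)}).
|22|_5 = 1

Step 1 — compute v_5(x) by factoring powers of 5 out of the numerator and denominator: v_5(22) = 0. Step 2 — apply |x|_p = p^{-v_p(x)} = 5^{0} = 1.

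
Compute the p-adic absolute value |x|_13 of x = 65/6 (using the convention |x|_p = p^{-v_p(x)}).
|65/6|_13 = 1/13

Step 1 — compute v_13(x) by factoring powers of 13 out of the numerator and denominator: v_13(65/6) = 1. Step 2 — apply |x|_p = p^{-v_p(x)} = 13^{-1} = 1/13.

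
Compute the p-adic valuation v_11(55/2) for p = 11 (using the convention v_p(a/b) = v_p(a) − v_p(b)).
v_11(55/2) = 1

Factor powers of 11 from the numerator and denominator of the reduced fraction: 55 = 11^1 · 5 and 2 = 11^0 · 2. Apply v_p(a/b) = v_p(a) − v_p(b): v_11(55/2) = 1 − 0 = 1.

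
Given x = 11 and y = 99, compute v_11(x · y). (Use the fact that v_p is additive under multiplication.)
v_11(1089) = 2

v_p(x) = 1 (factor: 11 = 11^1 · 1); v_p(y) = 1 (factor: 99 = 11^1 · 9). Additivity: v_p(xy) = v_p(x) + v_p(y) = 1 + 1 = 2. (Direct check: xy = 1089 = 11^2 · (9).)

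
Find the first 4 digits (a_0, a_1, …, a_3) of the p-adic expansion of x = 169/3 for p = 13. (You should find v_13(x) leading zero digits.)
(a_0, …, a_3) = (0, 0, 9, 8)

v_13(169/3) = 2, so a_0 = ... = a_1 = 0. Factor out: x = 13^2 · u with u = 1/3 a unit in ℤ_13. Expand u iteratively via a_{v+i} = u_i mod 13, u_{i+1} = (u_i − a_{v+i})/13:
  u_0 = 1/3;  a_2 = 9;  u_1 = (u_0 − 9)/13 = -2/3
  u_1 = -2/3;  a_3 = 8;  u_2 = (u_1 − 8)/13 = -2/3
Digits: (0, 0, 9, 8).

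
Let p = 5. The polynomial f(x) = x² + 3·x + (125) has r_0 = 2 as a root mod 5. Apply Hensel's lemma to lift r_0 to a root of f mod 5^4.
r_3 = 247 (mod 625)

Hensel: r_{i+1} = r_i − f(r_i)·(f′(r_i))^{-1} mod 5^{i+2}, f′(x) = 2x + 3. Iterate:
  r_0 = 2 (mod 5)
  r_1 = 22 (mod 25)
  r_2 = 122 (mod 125)
  r_3 = 247 (mod 625)
Final: r = 247 satisfies f(r) ≡ 0 mod 5^4.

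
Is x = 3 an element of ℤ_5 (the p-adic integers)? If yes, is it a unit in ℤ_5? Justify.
x ∈ ℤ_5^× (unit); v_5(x) = 0

ℤ_5 = {x ∈ ℚ_5 : v_5(x) ≥ 0} and ℤ_5^× = {x ∈ ℤ_5 : v_5(x) = 0}. Here v_5(3) = v_5(num) − v_5(den) = 0; compare against these criteria.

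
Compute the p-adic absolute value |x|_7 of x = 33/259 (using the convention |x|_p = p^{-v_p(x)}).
|33/259|_7 = 7

Step 1 — compute v_7(x) by factoring powers of 7 out of the numerator and denominator: v_7(33/259) = -1. Step 2 — apply |x|_p = p^{-v_p(x)} = 7^{1} = 7.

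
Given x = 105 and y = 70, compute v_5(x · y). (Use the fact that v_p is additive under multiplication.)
v_5(7350) = 2

v_p(x) = 1 (factor: 105 = 5^1 · 21); v_p(y) = 1 (factor: 70 = 5^1 · 14). Additivity: v_p(xy) = v_p(x) + v_p(y) = 1 + 1 = 2. (Direct check: xy = 7350 = 5^2 · (294).)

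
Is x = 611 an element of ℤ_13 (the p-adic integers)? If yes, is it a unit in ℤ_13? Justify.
x ∈ ℤ_13 but not a unit; v_13(x) = 1 > 0

ℤ_13 = {x ∈ ℚ_13 : v_13(x) ≥ 0} and ℤ_13^× = {x ∈ ℤ_13 : v_13(x) = 0}. Here v_13(611) = v_13(num) − v_13(den) = 1; compare against these criteria.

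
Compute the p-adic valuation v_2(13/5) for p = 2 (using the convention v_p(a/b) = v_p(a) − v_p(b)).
v_2(13/5) = 0

Factor powers of 2 from the numerator and denominator of the reduced fraction: 13 = 2^0 · 13 and 5 = 2^0 · 5. Apply v_p(a/b) = v_p(a) − v_p(b): v_2(13/5) = 0 − 0 = 0.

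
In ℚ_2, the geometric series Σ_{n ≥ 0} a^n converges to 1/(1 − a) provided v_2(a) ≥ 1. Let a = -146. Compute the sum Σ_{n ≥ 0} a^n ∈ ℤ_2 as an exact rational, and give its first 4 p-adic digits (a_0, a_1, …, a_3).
Σ a^n = 1/(1 − a) = 1/147;  first 4 digits = (1, 1, 0, 1)

v_2(a) = 1 ≥ 1, so the series converges in ℤ_2 to 1/(1 − a) = 1/(1 − (-146)) = 1/147. Expand this rational in ℤ_2: compute digits iteratively via d_i = x_i mod 2, x_{i+1} = (x_i − d_i)/2. The first 4 digits are (1, 1, 0, 1).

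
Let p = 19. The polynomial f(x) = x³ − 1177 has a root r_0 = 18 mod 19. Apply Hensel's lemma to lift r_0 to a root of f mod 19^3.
r_2 = 5205 (mod 6859)

Hensel: r_{i+1} = r_i − f(r_i)/f′(r_i) mod 19^{i+2}, where f′(x) = 3x². Iterate:
  r_0 = 18 (mod 19)
  r_1 = 151 (mod 361)
  r_2 = 5205 (mod 6859)
Final: r = 5205 with f(r) ≡ 0 mod 19^3.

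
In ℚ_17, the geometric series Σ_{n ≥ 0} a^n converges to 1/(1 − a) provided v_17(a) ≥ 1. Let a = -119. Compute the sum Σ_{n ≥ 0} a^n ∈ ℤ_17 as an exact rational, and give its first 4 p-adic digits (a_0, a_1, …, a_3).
Σ a^n = 1/(1 − a) = 1/120;  first 4 digits = (1, 10, 14, 16)

v_17(a) = 1 ≥ 1, so the series converges in ℤ_17 to 1/(1 − a) = 1/(1 − (-119)) = 1/120. Expand this rational in ℤ_17: compute digits iteratively via d_i = x_i mod 17, x_{i+1} = (x_i − d_i)/17. The first 4 digits are (1, 10, 14, 16).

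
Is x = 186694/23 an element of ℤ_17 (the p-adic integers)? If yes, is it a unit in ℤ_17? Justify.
x ∈ ℤ_17 but not a unit; v_17(x) = 3 > 0

ℤ_17 = {x ∈ ℚ_17 : v_17(x) ≥ 0} and ℤ_17^× = {x ∈ ℤ_17 : v_17(x) = 0}. Here v_17(186694/23) = v_17(num) − v_17(den) = 3; compare against these criteria.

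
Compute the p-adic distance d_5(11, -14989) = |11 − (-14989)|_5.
d_5(11, -14989) = 1/625

Step 1 — x − y = 11 − (-14989) = 15000. Step 2 — v_5(15000) = 4 (factor: 15000 = (5^4 · 24); the sign does not affect v_p). Step 3 — |x − y|_5 = 5^{-4} = 1/625.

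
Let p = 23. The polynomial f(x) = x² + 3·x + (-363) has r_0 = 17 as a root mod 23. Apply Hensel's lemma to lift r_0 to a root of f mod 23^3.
r_2 = 10183 (mod 12167)

Hensel: r_{i+1} = r_i − f(r_i)·(f′(r_i))^{-1} mod 23^{i+2}, f′(x) = 2x + 3. Iterate:
  r_0 = 17 (mod 23)
  r_1 = 132 (mod 529)
  r_2 = 10183 (mod 12167)
Final: r = 10183 satisfies f(r) ≡ 0 mod 23^3.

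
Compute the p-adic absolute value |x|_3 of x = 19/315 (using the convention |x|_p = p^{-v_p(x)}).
|19/315|_3 = 9

Step 1 — compute v_3(x) by factoring powers of 3 out of the numerator and denominator: v_3(19/315) = -2. Step 2 — apply |x|_p = p^{-v_p(x)} = 3^{2} = 9.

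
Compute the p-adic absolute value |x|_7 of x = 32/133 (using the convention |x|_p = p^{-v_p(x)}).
|32/133|_7 = 7

Step 1 — compute v_7(x) by factoring powers of 7 out of the numerator and denominator: v_7(32/133) = -1. Step 2 — apply |x|_p = p^{-v_p(x)} = 7^{1} = 7.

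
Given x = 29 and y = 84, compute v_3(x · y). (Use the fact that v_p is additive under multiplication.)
v_3(2436) = 1

v_p(x) = 0 (factor: 29 = 3^0 · 29); v_p(y) = 1 (factor: 84 = 3^1 · 28). Additivity: v_p(xy) = v_p(x) + v_p(y) = 0 + 1 = 1. (Direct check: xy = 2436 = 3^1 · (812).)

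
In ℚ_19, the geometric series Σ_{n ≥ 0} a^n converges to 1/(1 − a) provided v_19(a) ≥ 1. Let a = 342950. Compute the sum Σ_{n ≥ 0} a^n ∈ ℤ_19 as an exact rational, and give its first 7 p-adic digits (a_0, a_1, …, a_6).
Σ a^n = 1/(1 − a) = -1/342949;  first 7 digits = (1, 0, 0, 12, 2, 0, 11)

v_19(a) = 3 ≥ 1, so the series converges in ℤ_19 to 1/(1 − a) = 1/(1 − 342950) = -1/342949. Expand this rational in ℤ_19: compute digits iteratively via d_i = x_i mod 19, x_{i+1} = (x_i − d_i)/19. The first 7 digits are (1, 0, 0, 12, 2, 0, 11).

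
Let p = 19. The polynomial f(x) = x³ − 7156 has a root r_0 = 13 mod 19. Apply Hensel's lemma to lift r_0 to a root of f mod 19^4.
r_3 = 108389 (mod 130321)

Hensel: r_{i+1} = r_i − f(r_i)/f′(r_i) mod 19^{i+2}, where f′(x) = 3x². Iterate:
  r_0 = 13 (mod 19)
  r_1 = 89 (mod 361)
  r_2 = 5504 (mod 6859)
  r_3 = 108389 (mod 130321)
Final: r = 108389 with f(r) ≡ 0 mod 19^4.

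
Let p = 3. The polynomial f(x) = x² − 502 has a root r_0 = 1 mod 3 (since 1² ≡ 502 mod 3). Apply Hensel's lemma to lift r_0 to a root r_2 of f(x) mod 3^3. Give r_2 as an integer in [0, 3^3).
r_2 = 4 (mod 27)

Hensel's recurrence: r_{i+1} = r_i − f(r_i)·(f′(r_i))^{-1} mod 3^{i+2}, with f′(x) = 2x. Iterate:
  r_0 = 1 (mod 3)
  r_1 = 4 (mod 9)
  r_2 = 4 (mod 27)
Final: r_2 = 4, and one checks f(r_2) ≡ 0 mod 3^3.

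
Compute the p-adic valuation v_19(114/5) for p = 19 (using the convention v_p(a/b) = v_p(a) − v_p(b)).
v_19(114/5) = 1

Factor powers of 19 from the numerator and denominator of the reduced fraction: 114 = 19^1 · 6 and 5 = 19^0 · 5. Apply v_p(a/b) = v_p(a) − v_p(b): v_19(114/5) = 1 − 0 = 1.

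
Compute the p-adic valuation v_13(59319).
v_13(59319) = 3

v_13(n) is the largest exponent k such that 13^k divides n. Factor out: 59319 = 13^3 · 27. (Sign doesn't affect v_p.) So v_13(59319) = 3.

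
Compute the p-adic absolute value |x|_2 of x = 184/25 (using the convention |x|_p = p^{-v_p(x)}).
|184/25|_2 = 1/8

Step 1 — compute v_2(x) by factoring powers of 2 out of the numerator and denominator: v_2(184/25) = 3. Step 2 — apply |x|_p = p^{-v_p(x)} = 2^{-3} = 1/8.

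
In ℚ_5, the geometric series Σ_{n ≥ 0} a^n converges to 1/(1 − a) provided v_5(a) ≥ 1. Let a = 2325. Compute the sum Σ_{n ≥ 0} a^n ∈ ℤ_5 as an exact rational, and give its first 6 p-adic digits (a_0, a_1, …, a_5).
Σ a^n = 1/(1 − a) = -1/2324;  first 6 digits = (1, 0, 3, 3, 2, 0)

v_5(a) = 2 ≥ 1, so the series converges in ℤ_5 to 1/(1 − a) = 1/(1 − 2325) = -1/2324. Expand this rational in ℤ_5: compute digits iteratively via d_i = x_i mod 5, x_{i+1} = (x_i − d_i)/5. The first 6 digits are (1, 0, 3, 3, 2, 0).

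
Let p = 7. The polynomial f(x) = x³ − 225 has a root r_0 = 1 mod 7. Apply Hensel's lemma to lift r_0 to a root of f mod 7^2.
r_1 = 43 (mod 49)

Hensel: r_{i+1} = r_i − f(r_i)/f′(r_i) mod 7^{i+2}, where f′(x) = 3x². Iterate:
  r_0 = 1 (mod 7)
  r_1 = 43 (mod 49)
Final: r = 43 with f(r) ≡ 0 mod 7^2.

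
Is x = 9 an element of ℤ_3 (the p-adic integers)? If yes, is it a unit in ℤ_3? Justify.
x ∈ ℤ_3 but not a unit; v_3(x) = 2 > 0

ℤ_3 = {x ∈ ℚ_3 : v_3(x) ≥ 0} and ℤ_3^× = {x ∈ ℤ_3 : v_3(x) = 0}. Here v_3(9) = v_3(num) − v_3(den) = 2; compare against these criteria.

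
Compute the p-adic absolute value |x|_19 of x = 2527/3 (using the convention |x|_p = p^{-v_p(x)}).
|2527/3|_19 = 1/361

Step 1 — compute v_19(x) by factoring powers of 19 out of the numerator and denominator: v_19(2527/3) = 2. Step 2 — apply |x|_p = p^{-v_p(x)} = 19^{-2} = 1/361.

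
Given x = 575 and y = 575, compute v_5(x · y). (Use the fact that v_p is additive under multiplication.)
v_5(330625) = 4

v_p(x) = 2 (factor: 575 = 5^2 · 23); v_p(y) = 2 (factor: 575 = 5^2 · 23). Additivity: v_p(xy) = v_p(x) + v_p(y) = 2 + 2 = 4. (Direct check: xy = 330625 = 5^4 · (529).)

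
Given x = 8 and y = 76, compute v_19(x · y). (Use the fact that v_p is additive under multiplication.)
v_19(608) = 1

v_p(x) = 0 (factor: 8 = 19^0 · 8); v_p(y) = 1 (factor: 76 = 19^1 · 4). Additivity: v_p(xy) = v_p(x) + v_p(y) = 0 + 1 = 1. (Direct check: xy = 608 = 19^1 · (32).)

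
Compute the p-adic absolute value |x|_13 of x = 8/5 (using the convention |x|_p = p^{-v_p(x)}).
|8/5|_13 = 1

Step 1 — compute v_13(x) by factoring powers of 13 out of the numerator and denominator: v_13(8/5) = 0. Step 2 — apply |x|_p = p^{-v_p(x)} = 13^{0} = 1.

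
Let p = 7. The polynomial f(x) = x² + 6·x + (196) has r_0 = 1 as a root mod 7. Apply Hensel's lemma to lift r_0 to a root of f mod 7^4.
r_3 = 827 (mod 2401)

Hensel: r_{i+1} = r_i − f(r_i)·(f′(r_i))^{-1} mod 7^{i+2}, f′(x) = 2x + 6. Iterate:
  r_0 = 1 (mod 7)
  r_1 = 43 (mod 49)
  r_2 = 141 (mod 343)
  r_3 = 827 (mod 2401)
Final: r = 827 satisfies f(r) ≡ 0 mod 7^4.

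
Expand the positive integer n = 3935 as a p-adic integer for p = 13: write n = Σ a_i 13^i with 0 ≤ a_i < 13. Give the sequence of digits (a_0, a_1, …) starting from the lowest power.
(a_0, a_1, …) = (9, 3, 10, 1)

Repeated division by 13 gives the digits low-to-high: 3935 = 9 + 3·13^1 + 10·13^2 + 1·13^3. Digit sequence: (9, 3, 10, 1).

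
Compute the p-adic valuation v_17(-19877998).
v_17(-19877998) = 5

v_17(n) is the largest exponent k such that 17^k divides n. Factor out: -19877998 = -17^5 · 14. (Sign doesn't affect v_p.) So v_17(-19877998) = 5.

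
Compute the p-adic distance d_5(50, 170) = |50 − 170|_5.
d_5(50, 170) = 1/5

Step 1 — x − y = 50 − 170 = -120. Step 2 — v_5(-120) = 1 (factor: -120 = −(5^1 · 24); the sign does not affect v_p). Step 3 — |x − y|_5 = 5^{-1} = 1/5.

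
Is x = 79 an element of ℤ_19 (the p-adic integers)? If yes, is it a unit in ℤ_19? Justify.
x ∈ ℤ_19^× (unit); v_19(x) = 0

ℤ_19 = {x ∈ ℚ_19 : v_19(x) ≥ 0} and ℤ_19^× = {x ∈ ℤ_19 : v_19(x) = 0}. Here v_19(79) = v_19(num) − v_19(den) = 0; compare against these criteria.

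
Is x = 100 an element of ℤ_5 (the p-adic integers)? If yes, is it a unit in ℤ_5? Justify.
x ∈ ℤ_5 but not a unit; v_5(x) = 2 > 0

ℤ_5 = {x ∈ ℚ_5 : v_5(x) ≥ 0} and ℤ_5^× = {x ∈ ℤ_5 : v_5(x) = 0}. Here v_5(100) = v_5(num) − v_5(den) = 2; compare against these criteria.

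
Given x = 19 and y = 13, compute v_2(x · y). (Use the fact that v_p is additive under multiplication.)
v_2(247) = 0

v_p(x) = 0 (factor: 19 = 2^0 · 19); v_p(y) = 0 (factor: 13 = 2^0 · 13). Additivity: v_p(xy) = v_p(x) + v_p(y) = 0 + 0 = 0. (Direct check: xy = 247 = 2^0 · (247).)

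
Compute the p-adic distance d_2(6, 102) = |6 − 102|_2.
d_2(6, 102) = 1/32

Step 1 — x − y = 6 − 102 = -96. Step 2 — v_2(-96) = 5 (factor: -96 = −(2^5 · 3); the sign does not affect v_p). Step 3 — |x − y|_2 = 2^{-5} = 1/32.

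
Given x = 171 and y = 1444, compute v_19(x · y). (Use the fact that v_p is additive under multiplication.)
v_19(246924) = 3

v_p(x) = 1 (factor: 171 = 19^1 · 9); v_p(y) = 2 (factor: 1444 = 19^2 · 4). Additivity: v_p(xy) = v_p(x) + v_p(y) = 1 + 2 = 3. (Direct check: xy = 246924 = 19^3 · (36).)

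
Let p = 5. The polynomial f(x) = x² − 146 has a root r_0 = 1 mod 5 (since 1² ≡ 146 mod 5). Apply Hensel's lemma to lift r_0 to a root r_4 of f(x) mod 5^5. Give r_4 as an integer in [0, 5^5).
r_4 = 1461 (mod 3125)

Hensel's recurrence: r_{i+1} = r_i − f(r_i)·(f′(r_i))^{-1} mod 5^{i+2}, with f′(x) = 2x. Iterate:
  r_0 = 1 (mod 5)
  r_1 = 11 (mod 25)
  r_2 = 86 (mod 125)
  r_3 = 211 (mod 625)
  r_4 = 1461 (mod 3125)
Final: r_4 = 1461, and one checks f(r_4) ≡ 0 mod 5^5.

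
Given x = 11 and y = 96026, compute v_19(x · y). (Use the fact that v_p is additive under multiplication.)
v_19(1056286) = 3

v_p(x) = 0 (factor: 11 = 19^0 · 11); v_p(y) = 3 (factor: 96026 = 19^3 · 14). Additivity: v_p(xy) = v_p(x) + v_p(y) = 0 + 3 = 3. (Direct check: xy = 1056286 = 19^3 · (154).)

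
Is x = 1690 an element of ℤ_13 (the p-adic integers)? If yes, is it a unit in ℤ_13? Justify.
x ∈ ℤ_13 but not a unit; v_13(x) = 2 > 0

ℤ_13 = {x ∈ ℚ_13 : v_13(x) ≥ 0} and ℤ_13^× = {x ∈ ℤ_13 : v_13(x) = 0}. Here v_13(1690) = v_13(num) − v_13(den) = 2; compare against these criteria.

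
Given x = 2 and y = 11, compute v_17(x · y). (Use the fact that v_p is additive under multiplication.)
v_17(22) = 0

v_p(x) = 0 (factor: 2 = 17^0 · 2); v_p(y) = 0 (factor: 11 = 17^0 · 11). Additivity: v_p(xy) = v_p(x) + v_p(y) = 0 + 0 = 0. (Direct check: xy = 22 = 17^0 · (22).)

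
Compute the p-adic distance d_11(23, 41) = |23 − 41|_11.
d_11(23, 41) = 1

Step 1 — x − y = 23 − 41 = -18. Step 2 — v_11(-18) = 0 (factor: -18 = −(11^0 · 18); the sign does not affect v_p). Step 3 — |x − y|_11 = 11^{0} = 1.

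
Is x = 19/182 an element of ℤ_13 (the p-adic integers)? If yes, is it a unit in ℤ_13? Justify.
x ∉ ℤ_13 (v_13(x) = -1 < 0)

ℤ_13 = {x ∈ ℚ_13 : v_13(x) ≥ 0} and ℤ_13^× = {x ∈ ℤ_13 : v_13(x) = 0}. Here v_13(19/182) = v_13(num) − v_13(den) = -1; compare against these criteria.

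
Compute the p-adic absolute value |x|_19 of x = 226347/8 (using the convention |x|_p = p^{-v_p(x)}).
|226347/8|_19 = 1/6859

Step 1 — compute v_19(x) by factoring powers of 19 out of the numerator and denominator: v_19(226347/8) = 3. Step 2 — apply |x|_p = p^{-v_p(x)} = 19^{-3} = 1/6859.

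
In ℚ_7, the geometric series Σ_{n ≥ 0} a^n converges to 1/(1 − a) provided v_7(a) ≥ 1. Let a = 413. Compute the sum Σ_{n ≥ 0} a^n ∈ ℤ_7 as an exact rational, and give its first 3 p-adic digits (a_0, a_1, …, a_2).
Σ a^n = 1/(1 − a) = -1/412;  first 3 digits = (1, 3, 3)

v_7(a) = 1 ≥ 1, so the series converges in ℤ_7 to 1/(1 − a) = 1/(1 − 413) = -1/412. Expand this rational in ℤ_7: compute digits iteratively via d_i = x_i mod 7, x_{i+1} = (x_i − d_i)/7. The first 3 digits are (1, 3, 3).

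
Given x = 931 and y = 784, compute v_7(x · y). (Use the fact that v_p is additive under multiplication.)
v_7(729904) = 4

v_p(x) = 2 (factor: 931 = 7^2 · 19); v_p(y) = 2 (factor: 784 = 7^2 · 16). Additivity: v_p(xy) = v_p(x) + v_p(y) = 2 + 2 = 4. (Direct check: xy = 729904 = 7^4 · (304).)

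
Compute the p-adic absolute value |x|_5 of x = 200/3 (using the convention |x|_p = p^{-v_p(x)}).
|200/3|_5 = 1/25

Step 1 — compute v_5(x) by factoring powers of 5 out of the numerator and denominator: v_5(200/3) = 2. Step 2 — apply |x|_p = p^{-v_p(x)} = 5^{-2} = 1/25.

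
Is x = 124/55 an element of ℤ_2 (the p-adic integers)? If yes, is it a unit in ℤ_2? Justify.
x ∈ ℤ_2 but not a unit; v_2(x) = 2 > 0

ℤ_2 = {x ∈ ℚ_2 : v_2(x) ≥ 0} and ℤ_2^× = {x ∈ ℤ_2 : v_2(x) = 0}. Here v_2(124/55) = v_2(num) − v_2(den) = 2; compare against these criteria.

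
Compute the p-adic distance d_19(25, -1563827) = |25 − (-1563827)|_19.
d_19(25, -1563827) = 1/130321

Step 1 — x − y = 25 − (-1563827) = 1563852. Step 2 — v_19(1563852) = 4 (factor: 1563852 = (19^4 · 12); the sign does not affect v_p). Step 3 — |x − y|_19 = 19^{-4} = 1/130321.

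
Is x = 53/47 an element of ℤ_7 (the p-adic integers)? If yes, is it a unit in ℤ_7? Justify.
x ∈ ℤ_7^× (unit); v_7(x) = 0

ℤ_7 = {x ∈ ℚ_7 : v_7(x) ≥ 0} and ℤ_7^× = {x ∈ ℤ_7 : v_7(x) = 0}. Here v_7(53/47) = v_7(num) − v_7(den) = 0; compare against these criteria.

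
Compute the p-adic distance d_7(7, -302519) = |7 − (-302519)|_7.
d_7(7, -302519) = 1/16807

Step 1 — x − y = 7 − (-302519) = 302526. Step 2 — v_7(302526) = 5 (factor: 302526 = (7^5 · 18); the sign does not affect v_p). Step 3 — |x − y|_7 = 7^{-5} = 1/16807.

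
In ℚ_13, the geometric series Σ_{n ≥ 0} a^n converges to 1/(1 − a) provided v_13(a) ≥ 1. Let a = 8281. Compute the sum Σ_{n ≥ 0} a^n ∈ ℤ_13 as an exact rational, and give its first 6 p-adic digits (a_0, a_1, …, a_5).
Σ a^n = 1/(1 − a) = -1/8280;  first 6 digits = (1, 0, 10, 3, 9, 2)

v_13(a) = 2 ≥ 1, so the series converges in ℤ_13 to 1/(1 − a) = 1/(1 − 8281) = -1/8280. Expand this rational in ℤ_13: compute digits iteratively via d_i = x_i mod 13, x_{i+1} = (x_i − d_i)/13. The first 6 digits are (1, 0, 10, 3, 9, 2).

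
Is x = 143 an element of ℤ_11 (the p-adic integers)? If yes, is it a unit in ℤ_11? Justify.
x ∈ ℤ_11 but not a unit; v_11(x) = 1 > 0

ℤ_11 = {x ∈ ℚ_11 : v_11(x) ≥ 0} and ℤ_11^× = {x ∈ ℤ_11 : v_11(x) = 0}. Here v_11(143) = v_11(num) − v_11(den) = 1; compare against these criteria.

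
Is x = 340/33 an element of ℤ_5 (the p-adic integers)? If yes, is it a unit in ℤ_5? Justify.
x ∈ ℤ_5 but not a unit; v_5(x) = 1 > 0

ℤ_5 = {x ∈ ℚ_5 : v_5(x) ≥ 0} and ℤ_5^× = {x ∈ ℤ_5 : v_5(x) = 0}. Here v_5(340/33) = v_5(num) − v_5(den) = 1; compare against these criteria.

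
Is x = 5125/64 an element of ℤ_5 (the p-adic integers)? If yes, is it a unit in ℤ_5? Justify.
x ∈ ℤ_5 but not a unit; v_5(x) = 3 > 0

ℤ_5 = {x ∈ ℚ_5 : v_5(x) ≥ 0} and ℤ_5^× = {x ∈ ℤ_5 : v_5(x) = 0}. Here v_5(5125/64) = v_5(num) − v_5(den) = 3; compare against these criteria.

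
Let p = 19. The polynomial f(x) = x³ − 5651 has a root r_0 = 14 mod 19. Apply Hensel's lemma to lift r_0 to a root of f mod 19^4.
r_3 = 76527 (mod 130321)

Hensel: r_{i+1} = r_i − f(r_i)/f′(r_i) mod 19^{i+2}, where f′(x) = 3x². Iterate:
  r_0 = 14 (mod 19)
  r_1 = 356 (mod 361)
  r_2 = 1078 (mod 6859)
  r_3 = 76527 (mod 130321)
Final: r = 76527 with f(r) ≡ 0 mod 19^4.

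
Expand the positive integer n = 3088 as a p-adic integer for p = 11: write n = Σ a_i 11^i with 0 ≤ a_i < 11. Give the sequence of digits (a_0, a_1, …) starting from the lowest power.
(a_0, a_1, …) = (8, 5, 3, 2)

Repeated division by 11 gives the digits low-to-high: 3088 = 8 + 5·11^1 + 3·11^2 + 2·11^3. Digit sequence: (8, 5, 3, 2).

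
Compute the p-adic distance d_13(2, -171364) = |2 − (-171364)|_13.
d_13(2, -171364) = 1/28561

Step 1 — x − y = 2 − (-171364) = 171366. Step 2 — v_13(171366) = 4 (factor: 171366 = (13^4 · 6); the sign does not affect v_p). Step 3 — |x − y|_13 = 13^{-4} = 1/28561.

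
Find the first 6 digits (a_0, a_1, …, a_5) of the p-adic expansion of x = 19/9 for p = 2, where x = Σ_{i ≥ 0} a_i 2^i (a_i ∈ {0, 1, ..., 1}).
(a_0, …, a_5) = (1, 1, 0, 1, 1, 1)

v_2(19/9) = 0 (numerator and denominator both coprime to 2), so x ∈ ℤ_2^×. Compute digits iteratively via a_i = x_i mod 2, x_{i+1} = (x_i − a_i)/2, with x_0 = x:
  x_0 = 19/9;  a_0 = 1;  x_1 = (x_0 − 1)/2 = 5/9
  x_1 = 5/9;  a_1 = 1;  x_2 = (x_1 − 1)/2 = -2/9
  x_2 = -2/9;  a_2 = 0;  x_3 = (x_2 − 0)/2 = -1/9
  x_3 = -1/9;  a_3 = 1;  x_4 = (x_3 − 1)/2 = -5/9
  x_4 = -5/9;  a_4 = 1;  x_5 = (x_4 − 1)/2 = -7/9
  x_5 = -7/9;  a_5 = 1;  x_6 = (x_5 − 1)/2 = -8/9
Digits: (1, 1, 0, 1, 1, 1).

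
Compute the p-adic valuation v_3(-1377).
v_3(-1377) = 4

v_3(n) is the largest exponent k such that 3^k divides n. Factor out: -1377 = -3^4 · 17. (Sign doesn't affect v_p.) So v_3(-1377) = 4.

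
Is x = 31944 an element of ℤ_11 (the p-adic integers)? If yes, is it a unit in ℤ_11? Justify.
x ∈ ℤ_11 but not a unit; v_11(x) = 3 > 0

ℤ_11 = {x ∈ ℚ_11 : v_11(x) ≥ 0} and ℤ_11^× = {x ∈ ℤ_11 : v_11(x) = 0}. Here v_11(31944) = v_11(num) − v_11(den) = 3; compare against these criteria.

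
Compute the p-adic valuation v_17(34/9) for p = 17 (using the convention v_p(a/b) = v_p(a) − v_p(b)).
v_17(34/9) = 1

Factor powers of 17 from the numerator and denominator of the reduced fraction: 34 = 17^1 · 2 and 9 = 17^0 · 9. Apply v_p(a/b) = v_p(a) − v_p(b): v_17(34/9) = 1 − 0 = 1.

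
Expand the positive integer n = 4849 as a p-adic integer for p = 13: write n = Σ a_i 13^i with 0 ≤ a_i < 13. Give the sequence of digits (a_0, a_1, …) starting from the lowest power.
(a_0, a_1, …) = (0, 9, 2, 2)

Repeated division by 13 gives the digits low-to-high: 4849 = 9·13^1 + 2·13^2 + 2·13^3. Digit sequence: (0, 9, 2, 2).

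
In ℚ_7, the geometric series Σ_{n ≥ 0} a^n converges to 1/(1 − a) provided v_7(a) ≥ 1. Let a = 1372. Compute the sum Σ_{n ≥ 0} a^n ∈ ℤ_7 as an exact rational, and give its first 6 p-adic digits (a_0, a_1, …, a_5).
Σ a^n = 1/(1 − a) = -1/1371;  first 6 digits = (1, 0, 0, 4, 0, 0)

v_7(a) = 3 ≥ 1, so the series converges in ℤ_7 to 1/(1 − a) = 1/(1 − 1372) = -1/1371. Expand this rational in ℤ_7: compute digits iteratively via d_i = x_i mod 7, x_{i+1} = (x_i − d_i)/7. The first 6 digits are (1, 0, 0, 4, 0, 0).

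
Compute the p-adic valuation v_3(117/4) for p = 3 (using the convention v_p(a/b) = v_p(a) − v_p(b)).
v_3(117/4) = 2

Factor powers of 3 from the numerator and denominator of the reduced fraction: 117 = 3^2 · 13 and 4 = 3^0 · 4. Apply v_p(a/b) = v_p(a) − v_p(b): v_3(117/4) = 2 − 0 = 2.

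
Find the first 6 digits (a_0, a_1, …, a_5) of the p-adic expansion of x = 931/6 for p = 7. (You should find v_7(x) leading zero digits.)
(a_0, …, a_5) = (0, 0, 2, 6, 5, 5)

v_7(931/6) = 2, so a_0 = ... = a_1 = 0. Factor out: x = 7^2 · u with u = 19/6 a unit in ℤ_7. Expand u iteratively via a_{v+i} = u_i mod 7, u_{i+1} = (u_i − a_{v+i})/7:
  u_0 = 19/6;  a_2 = 2;  u_1 = (u_0 − 2)/7 = 1/6
  u_1 = 1/6;  a_3 = 6;  u_2 = (u_1 − 6)/7 = -5/6
  u_2 = -5/6;  a_4 = 5;  u_3 = (u_2 − 5)/7 = -5/6
  u_3 = -5/6;  a_5 = 5;  u_4 = (u_3 − 5)/7 = -5/6
Digits: (0, 0, 2, 6, 5, 5).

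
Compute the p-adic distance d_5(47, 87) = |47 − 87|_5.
d_5(47, 87) = 1/5

Step 1 — x − y = 47 − 87 = -40. Step 2 — v_5(-40) = 1 (factor: -40 = −(5^1 · 8); the sign does not affect v_p). Step 3 — |x − y|_5 = 5^{-1} = 1/5.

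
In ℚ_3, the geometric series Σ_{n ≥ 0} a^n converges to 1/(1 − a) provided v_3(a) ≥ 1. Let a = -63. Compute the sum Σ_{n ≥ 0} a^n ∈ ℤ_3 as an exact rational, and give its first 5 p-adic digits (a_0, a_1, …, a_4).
Σ a^n = 1/(1 − a) = 1/64;  first 5 digits = (1, 0, 2, 0, 0)

v_3(a) = 2 ≥ 1, so the series converges in ℤ_3 to 1/(1 − a) = 1/(1 − (-63)) = 1/64. Expand this rational in ℤ_3: compute digits iteratively via d_i = x_i mod 3, x_{i+1} = (x_i − d_i)/3. The first 5 digits are (1, 0, 2, 0, 0).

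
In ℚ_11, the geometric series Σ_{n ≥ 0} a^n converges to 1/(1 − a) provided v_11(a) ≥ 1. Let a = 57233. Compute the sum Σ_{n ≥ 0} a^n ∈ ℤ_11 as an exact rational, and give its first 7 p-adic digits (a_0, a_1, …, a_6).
Σ a^n = 1/(1 − a) = -1/57232;  first 7 digits = (1, 0, 0, 10, 3, 0, 1)

v_11(a) = 3 ≥ 1, so the series converges in ℤ_11 to 1/(1 − a) = 1/(1 − 57233) = -1/57232. Expand this rational in ℤ_11: compute digits iteratively via d_i = x_i mod 11, x_{i+1} = (x_i − d_i)/11. The first 7 digits are (1, 0, 0, 10, 3, 0, 1).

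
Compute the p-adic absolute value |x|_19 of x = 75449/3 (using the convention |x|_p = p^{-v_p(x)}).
|75449/3|_19 = 1/6859

Step 1 — compute v_19(x) by factoring powers of 19 out of the numerator and denominator: v_19(75449/3) = 3. Step 2 — apply |x|_p = p^{-v_p(x)} = 19^{-3} = 1/6859.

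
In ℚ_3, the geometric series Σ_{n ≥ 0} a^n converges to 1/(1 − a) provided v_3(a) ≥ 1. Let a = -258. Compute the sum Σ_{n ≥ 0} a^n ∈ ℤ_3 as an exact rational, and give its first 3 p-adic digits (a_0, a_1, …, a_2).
Σ a^n = 1/(1 − a) = 1/259;  first 3 digits = (1, 1, 2)

v_3(a) = 1 ≥ 1, so the series converges in ℤ_3 to 1/(1 − a) = 1/(1 − (-258)) = 1/259. Expand this rational in ℤ_3: compute digits iteratively via d_i = x_i mod 3, x_{i+1} = (x_i − d_i)/3. The first 3 digits are (1, 1, 2).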